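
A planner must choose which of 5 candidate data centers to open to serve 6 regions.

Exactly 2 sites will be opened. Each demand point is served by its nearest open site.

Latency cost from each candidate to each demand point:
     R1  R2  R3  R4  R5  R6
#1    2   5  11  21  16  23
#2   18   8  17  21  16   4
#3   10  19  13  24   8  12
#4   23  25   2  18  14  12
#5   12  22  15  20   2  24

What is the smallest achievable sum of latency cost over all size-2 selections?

53

Open {#1, #4}.
  R1→#1 2, R2→#1 5, R3→#4 2, R4→#4 18, R5→#4 14, R6→#4 12  ⇒ total 53.
Compare {#1, #2}: total 59.
Compare {#1, #3}: total 59.
No size-2 selection does better; minimum is 53.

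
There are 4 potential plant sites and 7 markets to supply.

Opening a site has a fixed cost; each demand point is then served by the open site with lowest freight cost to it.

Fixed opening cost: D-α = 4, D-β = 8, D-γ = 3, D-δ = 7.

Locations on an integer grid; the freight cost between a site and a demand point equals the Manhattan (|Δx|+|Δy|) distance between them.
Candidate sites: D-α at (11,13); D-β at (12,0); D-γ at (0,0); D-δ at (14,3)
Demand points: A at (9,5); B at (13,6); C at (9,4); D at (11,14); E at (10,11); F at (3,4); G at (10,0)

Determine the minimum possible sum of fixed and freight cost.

Open {D-α, D-γ, D-δ}: assign each demand point to its cheapest open site.
  A→D-δ 7, B→D-δ 4, C→D-δ 6, D→D-α 1, E→D-α 3, F→D-γ 7, G→D-δ 7
  freight cost 35, fixed 14 → total 49.
Compare {D-α, D-β, D-γ}: freight cost 35 + fixed 15 = 50.
Compare {D-α, D-δ}: freight cost 40 + fixed 11 = 51.
Compare {D-α, D-β, D-γ, D-δ}: freight cost 30 + fixed 22 = 52.
All other subsets cost ≥ 50. Minimum total cost: 49.

49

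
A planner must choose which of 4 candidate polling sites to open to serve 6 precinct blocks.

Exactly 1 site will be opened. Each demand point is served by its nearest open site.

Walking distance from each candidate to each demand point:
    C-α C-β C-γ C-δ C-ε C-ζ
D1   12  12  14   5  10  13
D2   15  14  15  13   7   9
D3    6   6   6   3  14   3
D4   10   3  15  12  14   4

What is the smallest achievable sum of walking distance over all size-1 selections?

38

Open {D3}.
  C-α→D3 6, C-β→D3 6, C-γ→D3 6, C-δ→D3 3, C-ε→D3 14, C-ζ→D3 3  ⇒ total 38.
Compare {D4}: total 58.
Compare {D1}: total 66.
No size-1 selection does better; minimum is 38.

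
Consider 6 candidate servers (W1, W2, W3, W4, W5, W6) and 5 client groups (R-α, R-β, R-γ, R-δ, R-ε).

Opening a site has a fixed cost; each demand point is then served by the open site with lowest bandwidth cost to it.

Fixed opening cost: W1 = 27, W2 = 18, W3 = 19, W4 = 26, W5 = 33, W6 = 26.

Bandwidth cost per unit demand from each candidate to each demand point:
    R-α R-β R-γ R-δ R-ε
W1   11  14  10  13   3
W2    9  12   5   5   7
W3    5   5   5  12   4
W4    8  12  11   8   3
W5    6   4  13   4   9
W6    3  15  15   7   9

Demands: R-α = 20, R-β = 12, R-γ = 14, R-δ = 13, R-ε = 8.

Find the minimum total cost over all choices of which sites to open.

Open {W3, W5, W6}: assign each demand point to its cheapest open site.
  R-α→W6 20×3=60, R-β→W5 12×4=48, R-γ→W3 14×5=70, R-δ→W5 13×4=52, R-ε→W3 8×4=32
  bandwidth cost 262, fixed 78 → total 340.
Compare {W2, W3, W6}: bandwidth cost 287 + fixed 63 = 350.
Compare {W3, W5}: bandwidth cost 302 + fixed 52 = 354.
Compare {W2, W4, W5, W6}: bandwidth cost 254 + fixed 103 = 357.
All other subsets cost ≥ 350. Minimum total cost: 340.

340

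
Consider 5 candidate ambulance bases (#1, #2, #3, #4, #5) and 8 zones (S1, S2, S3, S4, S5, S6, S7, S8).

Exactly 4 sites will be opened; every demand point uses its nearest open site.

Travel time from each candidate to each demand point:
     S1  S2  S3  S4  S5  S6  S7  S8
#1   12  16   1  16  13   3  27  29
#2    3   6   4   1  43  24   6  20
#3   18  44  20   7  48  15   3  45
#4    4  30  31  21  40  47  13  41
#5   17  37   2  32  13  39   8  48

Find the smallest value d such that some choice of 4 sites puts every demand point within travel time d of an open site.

Open {#1, #2, #3, #4}.
  Farthest demand point is S8 at travel time 20 (to #2); all others are ≤ 20.
With {#1, #2, #3, #5} the worst case is 20.
With {#1, #2, #4, #5} the worst case is 20.
No size-4 selection achieves below 20.

20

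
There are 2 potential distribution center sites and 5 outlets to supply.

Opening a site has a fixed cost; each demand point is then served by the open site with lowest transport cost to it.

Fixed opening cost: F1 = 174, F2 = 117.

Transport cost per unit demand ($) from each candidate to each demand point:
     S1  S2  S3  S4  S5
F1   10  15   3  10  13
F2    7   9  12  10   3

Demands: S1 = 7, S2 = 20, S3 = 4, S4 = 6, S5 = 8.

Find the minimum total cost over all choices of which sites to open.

Open {F2}: assign each demand point to its cheapest open site.
  S1→F2 7×7=49, S2→F2 20×9=180, S3→F2 4×12=48, S4→F2 6×10=60, S5→F2 8×3=24
  transport cost 361, fixed 117 → total 478.
Compare {F1, F2}: transport cost 325 + fixed 291 = 616.
Compare {F1}: transport cost 546 + fixed 174 = 720.

478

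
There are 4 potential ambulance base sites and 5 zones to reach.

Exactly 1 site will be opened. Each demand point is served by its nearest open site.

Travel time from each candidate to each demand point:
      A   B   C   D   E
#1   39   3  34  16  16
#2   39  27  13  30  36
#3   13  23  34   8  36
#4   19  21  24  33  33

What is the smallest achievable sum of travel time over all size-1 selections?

108

Open {#1}.
  A→#1 39, B→#1 3, C→#1 34, D→#1 16, E→#1 16  ⇒ total 108.
Compare {#3}: total 114.
Compare {#4}: total 130.
No size-1 selection does better; minimum is 108.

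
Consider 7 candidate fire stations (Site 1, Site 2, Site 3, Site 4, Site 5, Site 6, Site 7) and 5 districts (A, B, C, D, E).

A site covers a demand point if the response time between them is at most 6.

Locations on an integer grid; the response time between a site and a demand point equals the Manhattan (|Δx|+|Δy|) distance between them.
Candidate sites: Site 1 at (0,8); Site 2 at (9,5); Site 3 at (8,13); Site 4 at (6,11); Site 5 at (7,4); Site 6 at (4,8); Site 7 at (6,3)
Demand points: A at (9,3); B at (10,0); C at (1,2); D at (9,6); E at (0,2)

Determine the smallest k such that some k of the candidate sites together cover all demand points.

3

Coverage sets (demand points within 6 of each site):
  Site 1: {E}
  Site 2: {A, B, D}
  Site 3: {}
  Site 4: {}
  Site 5: {A, D}
  Site 6: {}
  Site 7: {A, C, D}
No 2 sites suffice: every size-2 union leaves at least one demand point uncovered.
But {Site 1, Site 2, Site 7} covers everything, so the minimum is 3.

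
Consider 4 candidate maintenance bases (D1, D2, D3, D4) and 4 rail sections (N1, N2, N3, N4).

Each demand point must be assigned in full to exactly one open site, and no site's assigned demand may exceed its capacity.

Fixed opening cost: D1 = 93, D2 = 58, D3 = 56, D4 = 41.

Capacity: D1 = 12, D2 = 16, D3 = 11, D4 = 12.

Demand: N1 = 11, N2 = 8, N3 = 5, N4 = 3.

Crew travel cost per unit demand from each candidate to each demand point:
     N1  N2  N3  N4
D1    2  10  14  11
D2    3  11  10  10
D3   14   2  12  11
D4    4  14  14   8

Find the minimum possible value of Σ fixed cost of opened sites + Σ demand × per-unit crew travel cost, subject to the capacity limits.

Open {D2, D3}; cheapest assignment that respects the capacities:
  D2 (cap 16, load 16): N1, N3 — cost 11×3 + 5×10 = 83
  D3 (cap 11, load 11): N2, N4 — cost 8×2 + 3×11 = 49
  Shipping 132, fixed 114 → total 246.
  Any other capacity-feasible assignment to {D2, D3} ships for at least 132.
Compare {D2, D3, D4}: its best feasible assignment gives total 278.
Compare {D2, D4}: its best feasible assignment gives total 311.
Every other set of open sites that can feasibly serve all demand totals ≥ 278 even under its best assignment. Minimum: 246.

246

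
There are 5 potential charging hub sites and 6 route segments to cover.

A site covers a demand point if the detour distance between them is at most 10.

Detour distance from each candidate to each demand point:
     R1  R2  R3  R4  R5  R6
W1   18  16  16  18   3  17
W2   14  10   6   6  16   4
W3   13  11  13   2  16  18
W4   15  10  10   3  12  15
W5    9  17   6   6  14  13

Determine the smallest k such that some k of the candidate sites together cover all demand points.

3

Coverage sets (demand points within 10 of each site):
  W1: {R5}
  W2: {R2, R3, R4, R6}
  W3: {R4}
  W4: {R2, R3, R4}
  W5: {R1, R3, R4}
No 2 sites suffice: every size-2 union leaves at least one demand point uncovered.
But {W1, W2, W5} covers everything, so the minimum is 3.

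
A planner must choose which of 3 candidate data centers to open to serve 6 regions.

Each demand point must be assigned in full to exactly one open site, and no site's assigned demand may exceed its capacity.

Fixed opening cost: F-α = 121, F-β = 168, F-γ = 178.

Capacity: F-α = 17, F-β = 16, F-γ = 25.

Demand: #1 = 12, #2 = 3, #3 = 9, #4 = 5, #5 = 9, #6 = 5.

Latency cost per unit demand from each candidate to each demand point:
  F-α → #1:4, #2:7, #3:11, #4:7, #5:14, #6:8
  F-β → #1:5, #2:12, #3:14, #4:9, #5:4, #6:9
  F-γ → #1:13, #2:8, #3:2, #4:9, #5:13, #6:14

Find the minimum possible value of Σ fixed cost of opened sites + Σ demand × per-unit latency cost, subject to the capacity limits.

Open {F-α, F-β, F-γ}; cheapest assignment that respects the capacities:
  F-α (cap 17, load 17): #1, #4 — cost 12×4 + 5×7 = 83
  F-β (cap 16, load 14): #5, #6 — cost 9×4 + 5×9 = 81
  F-γ (cap 25, load 12): #2, #3 — cost 3×8 + 9×2 = 42
  Shipping 206, fixed 467 → total 673.
  Any other capacity-feasible assignment to {F-α, F-β, F-γ} ships for at least 206.
Total demand is 43 and no other set of sites has combined capacity ≥ 43, so {F-α, F-β, F-γ} is the only feasible choice of open sites. Minimum: 673.

673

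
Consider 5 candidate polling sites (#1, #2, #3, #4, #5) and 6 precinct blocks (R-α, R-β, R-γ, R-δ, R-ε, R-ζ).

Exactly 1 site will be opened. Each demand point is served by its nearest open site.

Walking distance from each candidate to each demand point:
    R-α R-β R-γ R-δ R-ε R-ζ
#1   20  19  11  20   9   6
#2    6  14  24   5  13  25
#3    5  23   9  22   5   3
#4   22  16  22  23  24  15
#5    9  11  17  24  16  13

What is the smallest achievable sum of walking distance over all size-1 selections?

Open {#3}.
  R-α→#3 5, R-β→#3 23, R-γ→#3 9, R-δ→#3 22, R-ε→#3 5, R-ζ→#3 3  ⇒ total 67.
Compare {#1}: total 85.
Compare {#2}: total 87.
No size-1 selection does better; minimum is 67.

67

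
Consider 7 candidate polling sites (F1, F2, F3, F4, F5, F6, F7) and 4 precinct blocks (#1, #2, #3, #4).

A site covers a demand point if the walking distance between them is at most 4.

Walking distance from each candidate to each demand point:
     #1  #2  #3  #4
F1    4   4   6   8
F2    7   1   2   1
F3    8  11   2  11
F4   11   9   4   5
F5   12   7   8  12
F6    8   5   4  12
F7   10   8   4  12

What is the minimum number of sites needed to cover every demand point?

2

Coverage sets (demand points within 4 of each site):
  F1: {#1, #2}
  F2: {#2, #3, #4}
  F3: {#3}
  F4: {#3}
  F5: {}
  F6: {#3}
  F7: {#3}
No single site covers all 4 demand points.
But {F1, F2} covers everything, so the minimum is 2.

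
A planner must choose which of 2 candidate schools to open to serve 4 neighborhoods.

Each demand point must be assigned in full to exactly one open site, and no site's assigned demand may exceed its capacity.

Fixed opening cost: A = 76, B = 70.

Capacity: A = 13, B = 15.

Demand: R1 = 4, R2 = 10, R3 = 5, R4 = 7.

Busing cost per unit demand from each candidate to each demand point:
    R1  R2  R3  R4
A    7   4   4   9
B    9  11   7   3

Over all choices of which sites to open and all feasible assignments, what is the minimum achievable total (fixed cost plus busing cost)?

375

Open {A, B}; cheapest assignment that respects the capacities:
  A (cap 13, load 12): R3, R4 — cost 5×4 + 7×9 = 83
  B (cap 15, load 14): R1, R2 — cost 4×9 + 10×11 = 146
  Shipping 229, fixed 146 → total 375.
  Any other capacity-feasible assignment to {A, B} ships for at least 229.
Total demand is 26 and no other set of sites has combined capacity ≥ 26, so {A, B} is the only feasible choice of open sites. Minimum: 375.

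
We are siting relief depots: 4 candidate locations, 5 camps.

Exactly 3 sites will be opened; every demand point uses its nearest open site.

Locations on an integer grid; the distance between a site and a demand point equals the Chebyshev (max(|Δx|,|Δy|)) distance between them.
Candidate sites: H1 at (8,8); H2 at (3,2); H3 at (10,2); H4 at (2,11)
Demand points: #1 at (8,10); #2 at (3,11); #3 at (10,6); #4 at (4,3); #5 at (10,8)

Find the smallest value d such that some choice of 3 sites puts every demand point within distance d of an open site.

2

Open {H1, H2, H4}.
  Farthest demand point is #1 at distance 2 (to H1); all others are ≤ 2.
With {H1, H2, H3} the worst case is 5.
With {H1, H3, H4} the worst case is 5.
No size-3 selection achieves below 2.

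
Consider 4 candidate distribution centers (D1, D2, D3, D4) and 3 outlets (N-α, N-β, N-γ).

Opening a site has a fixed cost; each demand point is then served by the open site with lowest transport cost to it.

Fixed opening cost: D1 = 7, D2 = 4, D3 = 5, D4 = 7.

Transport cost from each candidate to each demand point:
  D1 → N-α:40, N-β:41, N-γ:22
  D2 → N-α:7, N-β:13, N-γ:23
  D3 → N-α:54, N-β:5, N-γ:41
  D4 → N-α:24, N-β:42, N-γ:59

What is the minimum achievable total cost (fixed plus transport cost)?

Open {D2, D3}: assign each demand point to its cheapest open site.
  N-α→D2 7, N-β→D3 5, N-γ→D2 23
  transport cost 35, fixed 9 → total 44.
Compare {D2}: transport cost 43 + fixed 4 = 47.
Compare {D1, D2, D3}: transport cost 34 + fixed 16 = 50.
Compare {D2, D3, D4}: transport cost 35 + fixed 16 = 51.
All other subsets cost ≥ 47. Minimum total cost: 44.

44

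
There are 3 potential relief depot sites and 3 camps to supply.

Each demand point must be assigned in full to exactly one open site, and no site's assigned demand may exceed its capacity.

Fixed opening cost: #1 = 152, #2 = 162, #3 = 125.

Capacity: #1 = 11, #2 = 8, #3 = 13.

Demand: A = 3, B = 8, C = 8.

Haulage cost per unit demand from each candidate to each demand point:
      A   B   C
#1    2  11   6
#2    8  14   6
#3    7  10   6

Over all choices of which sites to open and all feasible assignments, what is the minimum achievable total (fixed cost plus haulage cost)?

411

Open {#1, #3}; cheapest assignment that respects the capacities:
  #1 (cap 11, load 11): A, C — cost 3×2 + 8×6 = 54
  #3 (cap 13, load 8): B — cost 8×10 = 80
  Shipping 134, fixed 277 → total 411.
  Any other capacity-feasible assignment to {#1, #3} ships for at least 134.
Compare {#2, #3}: its best feasible assignment gives total 436.
Compare {#1, #2}: its best feasible assignment gives total 456.
Every other set of open sites that can feasibly serve all demand totals ≥ 436 even under its best assignment. Minimum: 411.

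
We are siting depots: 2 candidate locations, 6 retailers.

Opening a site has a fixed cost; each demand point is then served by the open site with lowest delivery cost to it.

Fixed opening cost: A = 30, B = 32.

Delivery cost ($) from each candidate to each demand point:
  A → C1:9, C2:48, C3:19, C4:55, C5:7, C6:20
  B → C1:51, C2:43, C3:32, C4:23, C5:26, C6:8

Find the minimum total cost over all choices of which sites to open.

Open {A, B}: assign each demand point to its cheapest open site.
  C1→A 9, C2→B 43, C3→A 19, C4→B 23, C5→A 7, C6→B 8
  delivery cost 109, fixed 62 → total 171.
Compare {A}: delivery cost 158 + fixed 30 = 188.
Compare {B}: delivery cost 183 + fixed 32 = 215.

171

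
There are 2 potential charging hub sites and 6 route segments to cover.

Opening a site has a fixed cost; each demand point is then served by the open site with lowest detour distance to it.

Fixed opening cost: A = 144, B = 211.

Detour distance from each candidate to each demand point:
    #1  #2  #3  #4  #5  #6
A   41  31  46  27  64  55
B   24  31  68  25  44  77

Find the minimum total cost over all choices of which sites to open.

Open {A}: assign each demand point to its cheapest open site.
  #1→A 41, #2→A 31, #3→A 46, #4→A 27, #5→A 64, #6→A 55
  detour distance 264, fixed 144 → total 408.
Compare {B}: detour distance 269 + fixed 211 = 480.
Compare {A, B}: detour distance 225 + fixed 355 = 580.

408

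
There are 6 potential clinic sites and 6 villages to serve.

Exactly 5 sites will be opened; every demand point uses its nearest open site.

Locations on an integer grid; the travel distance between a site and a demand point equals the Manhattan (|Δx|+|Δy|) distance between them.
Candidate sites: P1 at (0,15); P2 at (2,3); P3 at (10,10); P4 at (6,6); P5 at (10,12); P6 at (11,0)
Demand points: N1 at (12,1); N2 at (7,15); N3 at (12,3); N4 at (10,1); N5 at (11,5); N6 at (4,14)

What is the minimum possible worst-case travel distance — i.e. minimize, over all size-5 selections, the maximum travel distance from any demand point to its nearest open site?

6

Open {P1, P2, P3, P5, P6}.
  Farthest demand point is N2 at travel distance 6 (to P5); all others are ≤ 6.
With {P1, P2, P4, P5, P6} the worst case is 6.
With {P1, P3, P4, P5, P6} the worst case is 6.
No size-5 selection achieves below 6.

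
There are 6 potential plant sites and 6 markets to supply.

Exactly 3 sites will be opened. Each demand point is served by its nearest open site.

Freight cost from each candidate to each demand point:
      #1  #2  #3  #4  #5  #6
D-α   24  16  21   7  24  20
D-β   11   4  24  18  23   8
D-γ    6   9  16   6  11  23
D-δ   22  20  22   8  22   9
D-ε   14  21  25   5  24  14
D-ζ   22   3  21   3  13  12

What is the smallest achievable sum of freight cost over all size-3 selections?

Open {D-β, D-γ, D-ζ}.
  #1→D-γ 6, #2→D-ζ 3, #3→D-γ 16, #4→D-ζ 3, #5→D-γ 11, #6→D-β 8  ⇒ total 47.
Compare {D-γ, D-δ, D-ζ}: total 48.
Compare {D-β, D-γ, D-ε}: total 50.
No size-3 selection does better; minimum is 47.

47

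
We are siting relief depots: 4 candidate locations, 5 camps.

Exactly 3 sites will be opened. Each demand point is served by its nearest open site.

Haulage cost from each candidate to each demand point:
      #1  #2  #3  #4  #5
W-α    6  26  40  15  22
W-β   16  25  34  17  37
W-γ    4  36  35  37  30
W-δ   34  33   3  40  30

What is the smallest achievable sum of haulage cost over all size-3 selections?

Open {W-α, W-γ, W-δ}.
  #1→W-γ 4, #2→W-α 26, #3→W-δ 3, #4→W-α 15, #5→W-α 22  ⇒ total 70.
Compare {W-α, W-β, W-δ}: total 71.
Compare {W-β, W-γ, W-δ}: total 79.
No size-3 selection does better; minimum is 70.

70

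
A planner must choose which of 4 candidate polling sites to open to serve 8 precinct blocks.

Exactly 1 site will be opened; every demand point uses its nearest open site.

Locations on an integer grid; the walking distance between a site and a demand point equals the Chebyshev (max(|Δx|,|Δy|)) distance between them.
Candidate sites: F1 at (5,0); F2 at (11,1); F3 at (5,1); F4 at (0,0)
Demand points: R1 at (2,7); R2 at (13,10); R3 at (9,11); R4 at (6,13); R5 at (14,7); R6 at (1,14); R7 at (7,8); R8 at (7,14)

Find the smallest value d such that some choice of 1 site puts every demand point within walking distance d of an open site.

13

Open {F2}.
  Farthest demand point is R6 at walking distance 13 (to F2); all others are ≤ 13.
With {F3} the worst case is 13.
With {F1} the worst case is 14.
No size-1 selection achieves below 13.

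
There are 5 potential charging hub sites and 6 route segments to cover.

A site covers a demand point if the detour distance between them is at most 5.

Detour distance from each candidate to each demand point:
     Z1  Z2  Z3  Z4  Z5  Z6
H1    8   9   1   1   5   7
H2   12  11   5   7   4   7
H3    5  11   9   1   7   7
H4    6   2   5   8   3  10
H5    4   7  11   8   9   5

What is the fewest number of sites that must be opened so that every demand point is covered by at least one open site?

Coverage sets (demand points within 5 of each site):
  H1: {Z3, Z4, Z5}
  H2: {Z3, Z5}
  H3: {Z1, Z4}
  H4: {Z2, Z3, Z5}
  H5: {Z1, Z6}
No 2 sites suffice: every size-2 union leaves at least one demand point uncovered.
But {H1, H4, H5} covers everything, so the minimum is 3.

3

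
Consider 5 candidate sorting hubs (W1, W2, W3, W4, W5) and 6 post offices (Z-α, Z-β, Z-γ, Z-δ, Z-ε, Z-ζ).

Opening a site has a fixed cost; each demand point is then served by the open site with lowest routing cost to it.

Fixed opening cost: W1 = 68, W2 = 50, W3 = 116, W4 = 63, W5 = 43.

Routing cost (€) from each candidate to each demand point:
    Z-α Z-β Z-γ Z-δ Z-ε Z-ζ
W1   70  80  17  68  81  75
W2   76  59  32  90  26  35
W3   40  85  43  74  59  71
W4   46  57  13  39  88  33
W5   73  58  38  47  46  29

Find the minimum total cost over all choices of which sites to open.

327

Open {W2, W4}: assign each demand point to its cheapest open site.
  Z-α→W4 46, Z-β→W4 57, Z-γ→W4 13, Z-δ→W4 39, Z-ε→W2 26, Z-ζ→W4 33
  routing cost 214, fixed 113 → total 327.
Compare {W5}: routing cost 291 + fixed 43 = 334.
Compare {W4, W5}: routing cost 230 + fixed 106 = 336.
Compare {W4}: routing cost 276 + fixed 63 = 339.
All other subsets cost ≥ 334. Minimum total cost: 327.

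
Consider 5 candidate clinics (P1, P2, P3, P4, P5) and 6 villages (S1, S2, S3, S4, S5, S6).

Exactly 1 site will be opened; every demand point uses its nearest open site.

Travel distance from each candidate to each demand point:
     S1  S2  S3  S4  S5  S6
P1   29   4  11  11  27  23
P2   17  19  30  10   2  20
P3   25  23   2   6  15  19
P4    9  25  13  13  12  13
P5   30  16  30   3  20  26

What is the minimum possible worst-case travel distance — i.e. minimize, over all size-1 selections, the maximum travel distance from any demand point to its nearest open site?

Open {P3}.
  Farthest demand point is S1 at travel distance 25 (to P3); all others are ≤ 25.
With {P4} the worst case is 25.
With {P1} the worst case is 29.
No size-1 selection achieves below 25.

25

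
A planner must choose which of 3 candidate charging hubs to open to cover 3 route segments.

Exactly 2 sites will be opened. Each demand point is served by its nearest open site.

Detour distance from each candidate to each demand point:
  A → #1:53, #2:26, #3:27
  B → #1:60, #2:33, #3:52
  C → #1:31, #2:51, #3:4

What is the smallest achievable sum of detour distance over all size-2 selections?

61

Open {A, C}.
  #1→C 31, #2→A 26, #3→C 4  ⇒ total 61.
Compare {B, C}: total 68.
Compare {A, B}: total 106.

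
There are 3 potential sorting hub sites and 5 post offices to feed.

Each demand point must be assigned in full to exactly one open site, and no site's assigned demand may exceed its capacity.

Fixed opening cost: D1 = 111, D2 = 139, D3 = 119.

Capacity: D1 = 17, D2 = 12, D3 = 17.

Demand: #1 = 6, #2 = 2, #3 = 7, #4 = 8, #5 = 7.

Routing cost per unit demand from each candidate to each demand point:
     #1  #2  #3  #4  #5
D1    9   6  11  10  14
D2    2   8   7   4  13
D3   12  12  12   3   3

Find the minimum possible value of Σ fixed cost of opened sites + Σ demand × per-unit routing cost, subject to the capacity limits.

Open {D1, D3}; cheapest assignment that respects the capacities:
  D1 (cap 17, load 15): #1, #2, #3 — cost 6×9 + 2×6 + 7×11 = 143
  D3 (cap 17, load 15): #4, #5 — cost 8×3 + 7×3 = 45
  Shipping 188, fixed 230 → total 418.
  Any other capacity-feasible assignment to {D1, D3} ships for at least 188.
Compare {D1, D2, D3}: its best feasible assignment gives total 515.
Every other set of open sites that can feasibly serve all demand totals ≥ 515 even under its best assignment. Minimum: 418.

418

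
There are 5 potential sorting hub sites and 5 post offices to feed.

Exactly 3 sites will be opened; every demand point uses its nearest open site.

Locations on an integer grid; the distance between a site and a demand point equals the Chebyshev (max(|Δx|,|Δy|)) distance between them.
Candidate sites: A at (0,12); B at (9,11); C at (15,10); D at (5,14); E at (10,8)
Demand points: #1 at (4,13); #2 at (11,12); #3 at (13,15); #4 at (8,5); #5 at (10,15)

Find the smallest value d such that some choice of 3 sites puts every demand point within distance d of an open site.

Open {A, B, E}.
  Farthest demand point is #1 at distance 4 (to A); all others are ≤ 4.
With {B, D, E} the worst case is 4.
With {A, C, E} the worst case is 5.
No size-3 selection achieves below 4.

4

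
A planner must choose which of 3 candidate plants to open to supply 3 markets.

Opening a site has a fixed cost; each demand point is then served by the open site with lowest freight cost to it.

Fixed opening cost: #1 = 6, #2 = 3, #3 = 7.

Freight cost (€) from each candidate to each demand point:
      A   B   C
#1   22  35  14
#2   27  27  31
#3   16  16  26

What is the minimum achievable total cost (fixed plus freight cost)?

59

Open {#1, #3}: assign each demand point to its cheapest open site.
  A→#3 16, B→#3 16, C→#1 14
  freight cost 46, fixed 13 → total 59.
Compare {#1, #2, #3}: freight cost 46 + fixed 16 = 62.
Compare {#3}: freight cost 58 + fixed 7 = 65.
Compare {#2, #3}: freight cost 58 + fixed 10 = 68.
All other subsets cost ≥ 62. Minimum total cost: 59.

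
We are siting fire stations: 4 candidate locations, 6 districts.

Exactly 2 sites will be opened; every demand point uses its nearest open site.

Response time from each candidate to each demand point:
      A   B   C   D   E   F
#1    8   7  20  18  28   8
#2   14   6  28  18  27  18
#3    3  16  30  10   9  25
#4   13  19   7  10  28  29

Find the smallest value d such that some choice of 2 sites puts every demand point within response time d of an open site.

20

Open {#1, #3}.
  Farthest demand point is C at response time 20 (to #1); all others are ≤ 20.
With {#3, #4} the worst case is 25.
With {#1, #2} the worst case is 27.
No size-2 selection achieves below 20.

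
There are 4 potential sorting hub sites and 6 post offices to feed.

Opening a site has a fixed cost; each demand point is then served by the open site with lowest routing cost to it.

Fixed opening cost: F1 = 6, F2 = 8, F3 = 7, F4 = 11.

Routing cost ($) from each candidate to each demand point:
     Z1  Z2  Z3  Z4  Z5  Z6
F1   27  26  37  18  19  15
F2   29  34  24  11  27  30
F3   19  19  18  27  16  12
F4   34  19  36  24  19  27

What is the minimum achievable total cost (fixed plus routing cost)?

Open {F2, F3}: assign each demand point to its cheapest open site.
  Z1→F3 19, Z2→F3 19, Z3→F3 18, Z4→F2 11, Z5→F3 16, Z6→F3 12
  routing cost 95, fixed 15 → total 110.
Compare {F1, F3}: routing cost 102 + fixed 13 = 115.
Compare {F1, F2, F3}: routing cost 95 + fixed 21 = 116.
Compare {F3}: routing cost 111 + fixed 7 = 118.
All other subsets cost ≥ 115. Minimum total cost: 110.

110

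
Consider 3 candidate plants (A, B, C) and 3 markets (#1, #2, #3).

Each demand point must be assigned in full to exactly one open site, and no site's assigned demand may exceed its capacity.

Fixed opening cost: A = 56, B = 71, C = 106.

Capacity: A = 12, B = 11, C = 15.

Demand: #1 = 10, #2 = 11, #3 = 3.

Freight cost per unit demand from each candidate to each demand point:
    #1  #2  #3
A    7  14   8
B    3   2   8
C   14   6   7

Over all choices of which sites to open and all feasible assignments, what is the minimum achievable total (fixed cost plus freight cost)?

294

Open {B, C}; cheapest assignment that respects the capacities:
  B (cap 11, load 10): #1 — cost 10×3 = 30
  C (cap 15, load 14): #2, #3 — cost 11×6 + 3×7 = 87
  Shipping 117, fixed 177 → total 294.
  Any other capacity-feasible assignment to {B, C} ships for at least 117.
Compare {A, C}: its best feasible assignment gives total 319.
Compare {A, B, C}: its best feasible assignment gives total 346.
Every other set of open sites that can feasibly serve all demand totals ≥ 319 even under its best assignment. Minimum: 294.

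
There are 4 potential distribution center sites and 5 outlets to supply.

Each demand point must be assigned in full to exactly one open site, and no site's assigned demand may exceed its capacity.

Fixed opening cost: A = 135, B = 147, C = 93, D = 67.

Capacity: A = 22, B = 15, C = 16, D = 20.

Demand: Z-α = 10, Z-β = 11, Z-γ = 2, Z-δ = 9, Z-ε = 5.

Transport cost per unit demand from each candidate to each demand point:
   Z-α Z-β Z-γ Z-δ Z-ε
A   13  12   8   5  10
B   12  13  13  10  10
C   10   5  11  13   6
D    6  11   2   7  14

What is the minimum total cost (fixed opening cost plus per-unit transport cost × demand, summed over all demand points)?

Open {A, C, D}; cheapest assignment that respects the capacities:
  A (cap 22, load 9): Z-δ — cost 9×5 = 45
  C (cap 16, load 16): Z-β, Z-ε — cost 11×5 + 5×6 = 85
  D (cap 20, load 12): Z-α, Z-γ — cost 10×6 + 2×2 = 64
  Shipping 194, fixed 295 → total 489.
  Any other capacity-feasible assignment to {A, C, D} ships for at least 194.
Compare {A, C}: its best feasible assignment gives total 504.
Compare {A, D}: its best feasible assignment gives total 513.
Every other set of open sites that can feasibly serve all demand totals ≥ 504 even under its best assignment. Minimum: 489.

489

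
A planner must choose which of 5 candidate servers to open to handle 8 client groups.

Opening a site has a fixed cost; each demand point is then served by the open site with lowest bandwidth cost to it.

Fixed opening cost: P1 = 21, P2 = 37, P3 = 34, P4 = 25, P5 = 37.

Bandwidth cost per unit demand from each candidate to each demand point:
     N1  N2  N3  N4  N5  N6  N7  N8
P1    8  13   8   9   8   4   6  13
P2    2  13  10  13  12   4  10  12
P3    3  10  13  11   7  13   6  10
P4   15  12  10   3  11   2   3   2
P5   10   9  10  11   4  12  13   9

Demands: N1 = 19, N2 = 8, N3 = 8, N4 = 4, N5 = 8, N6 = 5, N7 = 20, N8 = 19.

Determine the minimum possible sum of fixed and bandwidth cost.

Open {P2, P4, P5}: assign each demand point to its cheapest open site.
  N1→P2 19×2=38, N2→P5 8×9=72, N3→P2 8×10=80, N4→P4 4×3=12, N5→P5 8×4=32, N6→P4 5×2=10, N7→P4 20×3=60, N8→P4 19×2=38
  bandwidth cost 342, fixed 99 → total 441.
Compare {P1, P2, P4, P5}: bandwidth cost 326 + fixed 120 = 446.
Compare {P3, P4}: bandwidth cost 393 + fixed 59 = 452.
Compare {P1, P3, P4}: bandwidth cost 377 + fixed 80 = 457.
All other subsets cost ≥ 446. Minimum total cost: 441.

441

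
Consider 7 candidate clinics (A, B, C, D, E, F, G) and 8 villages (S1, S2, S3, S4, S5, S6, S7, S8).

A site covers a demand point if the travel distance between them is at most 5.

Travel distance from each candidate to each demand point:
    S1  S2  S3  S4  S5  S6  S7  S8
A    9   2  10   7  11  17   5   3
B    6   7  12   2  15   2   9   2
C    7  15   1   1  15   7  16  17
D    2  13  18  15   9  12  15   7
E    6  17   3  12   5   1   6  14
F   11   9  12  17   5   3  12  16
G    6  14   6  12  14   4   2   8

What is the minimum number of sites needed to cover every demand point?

Coverage sets (demand points within 5 of each site):
  A: {S2, S7, S8}
  B: {S4, S6, S8}
  C: {S3, S4}
  D: {S1}
  E: {S3, S5, S6}
  F: {S5, S6}
  G: {S6, S7}
No 3 sites suffice: every size-3 union leaves at least one demand point uncovered.
But {A, B, D, E} covers everything, so the minimum is 4.

4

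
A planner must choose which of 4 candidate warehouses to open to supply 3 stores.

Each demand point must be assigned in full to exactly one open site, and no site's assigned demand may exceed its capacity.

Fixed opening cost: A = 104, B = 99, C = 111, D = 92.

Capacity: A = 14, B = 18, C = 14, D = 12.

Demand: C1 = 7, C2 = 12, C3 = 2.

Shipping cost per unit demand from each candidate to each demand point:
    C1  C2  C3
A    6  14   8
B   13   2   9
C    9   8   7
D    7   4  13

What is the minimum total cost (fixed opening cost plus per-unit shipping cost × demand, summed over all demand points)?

282

Open {B, D}; cheapest assignment that respects the capacities:
  B (cap 18, load 14): C2, C3 — cost 12×2 + 2×9 = 42
  D (cap 12, load 7): C1 — cost 7×7 = 49
  Shipping 91, fixed 191 → total 282.
  Any other capacity-feasible assignment to {B, D} ships for at least 91.
Compare {A, B}: its best feasible assignment gives total 285.
Compare {A, D}: its best feasible assignment gives total 302.
Every other set of open sites that can feasibly serve all demand totals ≥ 285 even under its best assignment. Minimum: 282.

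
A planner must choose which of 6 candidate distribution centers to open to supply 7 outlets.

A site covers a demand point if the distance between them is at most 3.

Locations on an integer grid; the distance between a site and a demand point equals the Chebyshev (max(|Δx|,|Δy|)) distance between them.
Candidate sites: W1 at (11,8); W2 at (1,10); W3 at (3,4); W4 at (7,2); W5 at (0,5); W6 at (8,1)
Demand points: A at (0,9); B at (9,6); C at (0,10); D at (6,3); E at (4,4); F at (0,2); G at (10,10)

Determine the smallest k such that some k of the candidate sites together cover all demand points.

3

Coverage sets (demand points within 3 of each site):
  W1: {B, G}
  W2: {A, C}
  W3: {D, E, F}
  W4: {D, E}
  W5: {F}
  W6: {D}
No 2 sites suffice: every size-2 union leaves at least one demand point uncovered.
But {W1, W2, W3} covers everything, so the minimum is 3.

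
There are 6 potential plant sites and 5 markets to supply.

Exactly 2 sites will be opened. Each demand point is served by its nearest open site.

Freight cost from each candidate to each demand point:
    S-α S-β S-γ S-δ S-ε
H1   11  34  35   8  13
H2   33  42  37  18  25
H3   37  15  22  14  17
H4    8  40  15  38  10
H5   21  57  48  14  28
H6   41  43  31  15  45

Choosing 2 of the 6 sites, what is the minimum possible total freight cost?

62

Open {H3, H4}.
  S-α→H4 8, S-β→H3 15, S-γ→H4 15, S-δ→H3 14, S-ε→H4 10  ⇒ total 62.
Compare {H1, H3}: total 69.
Compare {H1, H4}: total 75.
No size-2 selection does better; minimum is 62.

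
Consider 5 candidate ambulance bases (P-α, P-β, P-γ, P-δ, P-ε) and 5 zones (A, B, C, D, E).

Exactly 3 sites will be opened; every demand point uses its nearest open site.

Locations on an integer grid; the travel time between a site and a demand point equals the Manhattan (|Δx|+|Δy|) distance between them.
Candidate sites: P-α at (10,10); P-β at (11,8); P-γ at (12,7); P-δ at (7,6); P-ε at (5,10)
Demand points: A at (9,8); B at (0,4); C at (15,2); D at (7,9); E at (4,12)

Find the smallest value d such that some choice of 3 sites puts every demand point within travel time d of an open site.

Open {P-α, P-γ, P-δ}.
  Farthest demand point is B at travel time 9 (to P-δ); all others are ≤ 9.
With {P-β, P-γ, P-δ} the worst case is 9.
With {P-γ, P-δ, P-ε} the worst case is 9.
No size-3 selection achieves below 9.

9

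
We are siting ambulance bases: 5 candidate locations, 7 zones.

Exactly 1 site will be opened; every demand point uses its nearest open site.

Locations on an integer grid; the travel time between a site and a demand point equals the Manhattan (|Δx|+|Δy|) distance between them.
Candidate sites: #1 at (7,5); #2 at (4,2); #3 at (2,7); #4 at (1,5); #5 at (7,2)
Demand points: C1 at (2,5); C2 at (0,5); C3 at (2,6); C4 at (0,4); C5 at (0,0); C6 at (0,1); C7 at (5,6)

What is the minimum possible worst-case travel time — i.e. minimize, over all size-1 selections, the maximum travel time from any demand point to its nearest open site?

6

Open {#4}.
  Farthest demand point is C5 at travel time 6 (to #4); all others are ≤ 6.
With {#2} the worst case is 7.
With {#3} the worst case is 9.
No size-1 selection achieves below 6.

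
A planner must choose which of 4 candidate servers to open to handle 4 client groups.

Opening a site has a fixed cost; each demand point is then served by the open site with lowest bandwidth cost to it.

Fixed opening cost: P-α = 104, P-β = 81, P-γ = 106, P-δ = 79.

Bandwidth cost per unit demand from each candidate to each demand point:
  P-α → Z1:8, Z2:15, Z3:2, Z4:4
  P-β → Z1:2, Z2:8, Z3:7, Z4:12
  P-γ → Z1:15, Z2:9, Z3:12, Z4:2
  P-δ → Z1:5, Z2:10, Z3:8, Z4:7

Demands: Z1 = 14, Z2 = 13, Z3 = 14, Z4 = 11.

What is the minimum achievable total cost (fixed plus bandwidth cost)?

Open {P-α, P-β}: assign each demand point to its cheapest open site.
  Z1→P-β 14×2=28, Z2→P-β 13×8=104, Z3→P-α 14×2=28, Z4→P-α 11×4=44
  bandwidth cost 204, fixed 185 → total 389.
Compare {P-β, P-γ}: bandwidth cost 252 + fixed 187 = 439.
Compare {P-β}: bandwidth cost 362 + fixed 81 = 443.
Compare {P-α, P-δ}: bandwidth cost 272 + fixed 183 = 455.
All other subsets cost ≥ 439. Minimum total cost: 389.

389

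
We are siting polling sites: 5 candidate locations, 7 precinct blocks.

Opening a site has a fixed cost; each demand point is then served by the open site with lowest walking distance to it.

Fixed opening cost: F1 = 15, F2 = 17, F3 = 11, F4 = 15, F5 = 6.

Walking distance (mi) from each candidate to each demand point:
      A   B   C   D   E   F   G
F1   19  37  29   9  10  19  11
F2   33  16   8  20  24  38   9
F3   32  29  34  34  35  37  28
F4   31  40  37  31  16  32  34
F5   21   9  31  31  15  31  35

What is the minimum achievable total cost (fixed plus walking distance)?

Open {F1, F2, F5}: assign each demand point to its cheapest open site.
  A→F1 19, B→F5 9, C→F2 8, D→F1 9, E→F1 10, F→F1 19, G→F2 9
  walking distance 83, fixed 38 → total 121.
Compare {F1, F2}: walking distance 90 + fixed 32 = 122.
Compare {F1, F5}: walking distance 106 + fixed 21 = 127.
Compare {F1, F2, F3, F5}: walking distance 83 + fixed 49 = 132.
All other subsets cost ≥ 122. Minimum total cost: 121.

121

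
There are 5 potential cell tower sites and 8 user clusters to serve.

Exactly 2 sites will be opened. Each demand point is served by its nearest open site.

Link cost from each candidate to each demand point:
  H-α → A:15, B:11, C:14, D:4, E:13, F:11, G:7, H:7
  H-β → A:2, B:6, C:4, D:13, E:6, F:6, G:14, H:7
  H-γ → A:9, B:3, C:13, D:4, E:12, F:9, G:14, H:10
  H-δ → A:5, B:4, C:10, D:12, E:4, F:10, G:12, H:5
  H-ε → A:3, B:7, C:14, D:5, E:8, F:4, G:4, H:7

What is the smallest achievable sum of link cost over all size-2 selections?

38

Open {H-β, H-ε}.
  A→H-β 2, B→H-β 6, C→H-β 4, D→H-ε 5, E→H-β 6, F→H-ε 4, G→H-ε 4, H→H-β 7  ⇒ total 38.
Compare {H-δ, H-ε}: total 39.
Compare {H-α, H-β}: total 42.
No size-2 selection does better; minimum is 38.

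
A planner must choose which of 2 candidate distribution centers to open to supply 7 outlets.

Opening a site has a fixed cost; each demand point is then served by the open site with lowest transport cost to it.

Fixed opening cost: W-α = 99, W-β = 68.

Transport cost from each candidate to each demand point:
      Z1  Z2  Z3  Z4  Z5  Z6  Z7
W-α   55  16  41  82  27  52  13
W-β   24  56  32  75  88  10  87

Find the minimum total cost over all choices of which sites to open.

Open {W-α, W-β}: assign each demand point to its cheapest open site.
  Z1→W-β 24, Z2→W-α 16, Z3→W-β 32, Z4→W-β 75, Z5→W-α 27, Z6→W-β 10, Z7→W-α 13
  transport cost 197, fixed 167 → total 364.
Compare {W-α}: transport cost 286 + fixed 99 = 385.
Compare {W-β}: transport cost 372 + fixed 68 = 440.

364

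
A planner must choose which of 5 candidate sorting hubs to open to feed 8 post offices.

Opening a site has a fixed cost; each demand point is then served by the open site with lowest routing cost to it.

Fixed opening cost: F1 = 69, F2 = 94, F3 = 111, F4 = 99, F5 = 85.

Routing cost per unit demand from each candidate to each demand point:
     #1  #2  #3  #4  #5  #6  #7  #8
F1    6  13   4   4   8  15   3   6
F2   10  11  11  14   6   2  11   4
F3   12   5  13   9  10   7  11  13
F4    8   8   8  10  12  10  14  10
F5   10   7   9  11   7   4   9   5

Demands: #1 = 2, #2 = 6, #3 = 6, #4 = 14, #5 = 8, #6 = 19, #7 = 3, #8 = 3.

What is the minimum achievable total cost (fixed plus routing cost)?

428

Open {F1, F2}: assign each demand point to its cheapest open site.
  #1→F1 2×6=12, #2→F2 6×11=66, #3→F1 6×4=24, #4→F1 14×4=56, #5→F2 8×6=48, #6→F2 19×2=38, #7→F1 3×3=9, #8→F2 3×4=12
  routing cost 265, fixed 163 → total 428.
Compare {F1, F5}: routing cost 290 + fixed 154 = 444.
Compare {F1, F2, F5}: routing cost 241 + fixed 248 = 489.
Compare {F1, F2, F3}: routing cost 229 + fixed 274 = 503.
All other subsets cost ≥ 444. Minimum total cost: 428.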